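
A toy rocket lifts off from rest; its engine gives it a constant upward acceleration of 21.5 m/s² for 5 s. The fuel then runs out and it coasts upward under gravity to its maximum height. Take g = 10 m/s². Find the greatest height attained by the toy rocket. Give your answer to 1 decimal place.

846.6 m

Phase 1 (powered ascent): v₀ = 0 m/s, a = 21.5 m/s².
v = v₀ + at = 0 + (21.5)(5) = 108 m/s
Δx = v₀t + ½at² = 0·5 + 0.5·21.5·5² = 269 m

Phase 2 (coasting upward): v₀ = 108 m/s, a = -10 m/s².
v = v₀ + at → t = (0 − 108) / -10 = 10.8 s
v² = v₀² + 2aΔx → Δx = (0² − 108²)/(2·-10) = 578 m
Maximum height = 269 + 578 = 847 m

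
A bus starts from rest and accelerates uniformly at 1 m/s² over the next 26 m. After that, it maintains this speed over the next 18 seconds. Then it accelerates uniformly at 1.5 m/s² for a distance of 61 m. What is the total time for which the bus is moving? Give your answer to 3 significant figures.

30.6 s

Phase 1 (accelerating): v₀ = 0 m/s, a = 1 m/s².
v² = v₀² + 2aΔx = 0² + 2·1·26 = 52.0 → v = 7.21 m/s
t = (v − v₀)/a = (7.21 − 0)/1 = 7.21 s

Phase 2 (constant speed): v₀ = 7.21 m/s, a = 0 m/s².
v = v₀ + at = 7.21 + (0)(18) = 7.21 m/s
Δx = v₀t + ½at² = 7.21·18 + 0.5·0·18² = 130 m

Phase 3 (accelerating): v₀ = 7.21 m/s, a = 1.5 m/s².
v² = v₀² + 2aΔx = 7.21² + 2·1.5·61 = 235 → v = 15.3 m/s
t = (v − v₀)/a = (15.3 − 7.21)/1.5 = 5.41 s
Total time = 7.21 + 18.0 + 5.41 = 30.6 s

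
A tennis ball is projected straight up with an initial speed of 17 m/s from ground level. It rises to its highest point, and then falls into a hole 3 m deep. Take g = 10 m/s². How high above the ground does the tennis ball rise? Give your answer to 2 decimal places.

Phase 1 (rising): v₀ = 17.0 m/s, a = -10 m/s².
v = v₀ + at → t = (0 − 17.0) / -10 = 1.70 s
v² = v₀² + 2aΔx → Δx = (0² − 17.0²)/(2·-10) = 14.4 m
Maximum height = 14.4 m

14.45 m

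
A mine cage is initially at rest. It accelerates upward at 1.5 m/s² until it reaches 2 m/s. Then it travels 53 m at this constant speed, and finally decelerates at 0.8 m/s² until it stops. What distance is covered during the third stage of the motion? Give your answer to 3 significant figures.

2.50 m

Phase 1 (accelerating): v₀ = 0 m/s, a = 1.5 m/s².
v = v₀ + at → t = (2 − 0) / 1.5 = 1.33 s
v² = v₀² + 2aΔx → Δx = (2² − 0²)/(2·1.5) = 1.33 m

Phase 2 (constant speed): v₀ = 2.00 m/s, a = 0 m/s².
Constant speed: t = d/v = 53/2.00 = 26.5 s

Phase 3 (decelerating): v₀ = 2.00 m/s, a = -0.8 m/s².
v = v₀ + at → t = (0 − 2.00) / -0.8 = 2.50 s
v² = v₀² + 2aΔx → Δx = (0² − 2.00²)/(2·-0.8) = 2.50 m
Distance in phase 3 = 2.50 m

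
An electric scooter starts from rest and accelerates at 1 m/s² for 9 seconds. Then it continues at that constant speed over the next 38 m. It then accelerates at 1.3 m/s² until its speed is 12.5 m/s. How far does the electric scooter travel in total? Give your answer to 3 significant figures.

Phase 1 (accelerating): v₀ = 0 m/s, a = 1 m/s².
v = v₀ + at = 0 + (1)(9) = 9.00 m/s
Δx = v₀t + ½at² = 0·9 + 0.5·1·9² = 40.5 m

Phase 2 (constant speed): v₀ = 9.00 m/s, a = 0 m/s².
Constant speed: t = d/v = 38/9.00 = 4.22 s

Phase 3 (accelerating): v₀ = 9.00 m/s, a = 1.3 m/s².
v = v₀ + at → t = (12.5 − 9.00) / 1.3 = 2.69 s
v² = v₀² + 2aΔx → Δx = (12.5² − 9.00²)/(2·1.3) = 28.9 m
Total distance = 40.5 + 38.0 + 28.9 = 107 m

107 m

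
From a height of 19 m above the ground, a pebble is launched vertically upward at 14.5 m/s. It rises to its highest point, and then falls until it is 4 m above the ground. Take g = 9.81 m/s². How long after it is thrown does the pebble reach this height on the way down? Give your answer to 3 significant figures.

Phase 1 (rising): v₀ = 14.5 m/s, a = -9.81 m/s².
v = v₀ + at → t = (0 − 14.5) / -9.81 = 1.48 s
v² = v₀² + 2aΔx → Δx = (0² − 14.5²)/(2·-9.81) = 10.7 m

Phase 2 (falling): v₀ = 0 m/s, a = -9.81 m/s².
Falls 25.7 m from rest: t = √(2·25.7/9.81) = 2.29 s; v = g·t = 22.5 m/s.
Total time = 1.48 + 2.29 = 3.77 s

3.77 s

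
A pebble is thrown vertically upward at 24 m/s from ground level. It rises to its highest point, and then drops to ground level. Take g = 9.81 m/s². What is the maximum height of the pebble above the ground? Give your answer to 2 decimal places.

29.36 m

Phase 1 (rising): v₀ = 24.0 m/s, a = -9.81 m/s².
v = v₀ + at → t = (0 − 24.0) / -9.81 = 2.45 s
v² = v₀² + 2aΔx → Δx = (0² − 24.0²)/(2·-9.81) = 29.4 m
Maximum height = 29.4 m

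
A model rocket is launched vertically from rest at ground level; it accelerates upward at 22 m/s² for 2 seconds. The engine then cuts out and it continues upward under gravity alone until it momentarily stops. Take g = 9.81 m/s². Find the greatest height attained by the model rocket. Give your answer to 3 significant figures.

Phase 1 (powered ascent): v₀ = 0 m/s, a = 22 m/s².
v = v₀ + at = 0 + (22)(2) = 44.0 m/s
Δx = v₀t + ½at² = 0·2 + 0.5·22·2² = 44.0 m

Phase 2 (coasting upward): v₀ = 44.0 m/s, a = -9.81 m/s².
v = v₀ + at → t = (0 − 44.0) / -9.81 = 4.49 s
v² = v₀² + 2aΔx → Δx = (0² − 44.0²)/(2·-9.81) = 98.7 m
Maximum height = 44.0 + 98.7 = 143 m

143 m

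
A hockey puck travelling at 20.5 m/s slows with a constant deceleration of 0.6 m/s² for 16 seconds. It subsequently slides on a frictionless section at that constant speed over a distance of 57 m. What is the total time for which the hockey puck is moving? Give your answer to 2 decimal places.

21.23 s

Phase 1 (decelerating): v₀ = 20.5 m/s, a = -0.6 m/s².
v = v₀ + at = 20.5 + (-0.6)(16) = 10.9 m/s
Δx = v₀t + ½at² = 20.5·16 + 0.5·-0.6·16² = 251 m

Phase 2 (constant speed): v₀ = 10.9 m/s, a = 0 m/s².
Constant speed: t = d/v = 57/10.9 = 5.23 s
Total time = 16.0 + 5.23 = 21.2 s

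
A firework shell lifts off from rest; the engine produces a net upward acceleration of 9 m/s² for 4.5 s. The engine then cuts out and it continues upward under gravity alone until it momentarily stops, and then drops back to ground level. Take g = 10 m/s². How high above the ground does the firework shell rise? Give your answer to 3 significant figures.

Phase 1 (powered ascent): v₀ = 0 m/s, a = 9 m/s².
v = v₀ + at = 0 + (9)(4.5) = 40.5 m/s
Δx = v₀t + ½at² = 0·4.5 + 0.5·9·4.5² = 91.1 m

Phase 2 (coasting upward): v₀ = 40.5 m/s, a = -10 m/s².
v = v₀ + at → t = (0 − 40.5) / -10 = 4.05 s
v² = v₀² + 2aΔx → Δx = (0² − 40.5²)/(2·-10) = 82.0 m
Maximum height = 91.1 + 82.0 = 173 m

173 m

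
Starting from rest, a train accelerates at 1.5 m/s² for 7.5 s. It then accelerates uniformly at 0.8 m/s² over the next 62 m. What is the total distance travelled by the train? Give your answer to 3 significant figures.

104 m

Phase 1 (accelerating): v₀ = 0 m/s, a = 1.5 m/s².
v = v₀ + at = 0 + (1.5)(7.5) = 11.2 m/s
Δx = v₀t + ½at² = 0·7.5 + 0.5·1.5·7.5² = 42.2 m

Phase 2 (accelerating): v₀ = 11.2 m/s, a = 0.8 m/s².
v² = v₀² + 2aΔx = 11.2² + 2·0.8·62 = 226 → v = 15.0 m/s
t = (v − v₀)/a = (15.0 − 11.2)/0.8 = 4.72 s
Total distance = 42.2 + 62.0 = 104 m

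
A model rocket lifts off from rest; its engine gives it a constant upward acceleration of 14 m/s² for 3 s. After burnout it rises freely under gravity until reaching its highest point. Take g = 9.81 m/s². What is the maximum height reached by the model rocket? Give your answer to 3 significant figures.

153 m

Phase 1 (powered ascent): v₀ = 0 m/s, a = 14 m/s².
v = v₀ + at = 0 + (14)(3) = 42.0 m/s
Δx = v₀t + ½at² = 0·3 + 0.5·14·3² = 63.0 m

Phase 2 (coasting upward): v₀ = 42.0 m/s, a = -9.81 m/s².
v = v₀ + at → t = (0 − 42.0) / -9.81 = 4.28 s
v² = v₀² + 2aΔx → Δx = (0² − 42.0²)/(2·-9.81) = 89.9 m
Maximum height = 63.0 + 89.9 = 153 m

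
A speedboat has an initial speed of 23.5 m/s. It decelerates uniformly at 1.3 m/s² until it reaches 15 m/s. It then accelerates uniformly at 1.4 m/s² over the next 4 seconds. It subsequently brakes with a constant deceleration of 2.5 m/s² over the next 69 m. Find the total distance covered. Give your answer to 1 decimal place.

Phase 1 (decelerating): v₀ = 23.5 m/s, a = -1.3 m/s².
v = v₀ + at → t = (15 − 23.5) / -1.3 = 6.54 s
v² = v₀² + 2aΔx → Δx = (15² − 23.5²)/(2·-1.3) = 126 m

Phase 2 (accelerating): v₀ = 15.0 m/s, a = 1.4 m/s².
v = v₀ + at = 15.0 + (1.4)(4) = 20.6 m/s
Δx = v₀t + ½at² = 15.0·4 + 0.5·1.4·4² = 71.2 m

Phase 3 (decelerating): v₀ = 20.6 m/s, a = -2.5 m/s².
v² = v₀² + 2aΔx = 20.6² + 2·-2.5·69 = 79.4 → v = 8.91 m/s
t = (v − v₀)/a = (8.91 − 20.6)/-2.5 = 4.68 s
Total distance = 126 + 71.2 + 69.0 = 266 m

266.1 m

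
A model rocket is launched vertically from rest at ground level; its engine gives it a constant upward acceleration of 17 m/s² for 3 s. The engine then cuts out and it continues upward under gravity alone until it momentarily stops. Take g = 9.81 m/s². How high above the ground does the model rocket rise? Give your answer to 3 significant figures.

Phase 1 (powered ascent): v₀ = 0 m/s, a = 17 m/s².
v = v₀ + at = 0 + (17)(3) = 51.0 m/s
Δx = v₀t + ½at² = 0·3 + 0.5·17·3² = 76.5 m

Phase 2 (coasting upward): v₀ = 51.0 m/s, a = -9.81 m/s².
v = v₀ + at → t = (0 − 51.0) / -9.81 = 5.20 s
v² = v₀² + 2aΔx → Δx = (0² − 51.0²)/(2·-9.81) = 133 m
Maximum height = 76.5 + 133 = 209 m

209 m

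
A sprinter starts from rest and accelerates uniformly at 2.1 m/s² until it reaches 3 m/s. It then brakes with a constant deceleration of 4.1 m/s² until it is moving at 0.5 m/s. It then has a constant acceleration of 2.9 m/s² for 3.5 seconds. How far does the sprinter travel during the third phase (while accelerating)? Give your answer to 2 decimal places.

Phase 1 (accelerating): v₀ = 0 m/s, a = 2.1 m/s².
v = v₀ + at → t = (3 − 0) / 2.1 = 1.43 s
v² = v₀² + 2aΔx → Δx = (3² − 0²)/(2·2.1) = 2.14 m

Phase 2 (decelerating): v₀ = 3.00 m/s, a = -4.1 m/s².
v = v₀ + at → t = (0.5 − 3.00) / -4.1 = 0.610 s
v² = v₀² + 2aΔx → Δx = (0.5² − 3.00²)/(2·-4.1) = 1.07 m

Phase 3 (accelerating): v₀ = 0.500 m/s, a = 2.9 m/s².
v = v₀ + at = 0.500 + (2.9)(3.5) = 10.7 m/s
Δx = v₀t + ½at² = 0.500·3.5 + 0.5·2.9·3.5² = 19.5 m
Distance in phase 3 = 19.5 m

19.51 m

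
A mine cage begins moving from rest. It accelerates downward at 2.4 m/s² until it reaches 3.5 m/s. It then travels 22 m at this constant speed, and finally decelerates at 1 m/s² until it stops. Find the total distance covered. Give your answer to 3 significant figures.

Phase 1 (accelerating): v₀ = 0 m/s, a = 2.4 m/s².
v = v₀ + at → t = (3.5 − 0) / 2.4 = 1.46 s
v² = v₀² + 2aΔx → Δx = (3.5² − 0²)/(2·2.4) = 2.55 m

Phase 2 (constant speed): v₀ = 3.50 m/s, a = 0 m/s².
Constant speed: t = d/v = 22/3.50 = 6.29 s

Phase 3 (decelerating): v₀ = 3.50 m/s, a = -1 m/s².
v = v₀ + at → t = (0 − 3.50) / -1 = 3.50 s
v² = v₀² + 2aΔx → Δx = (0² − 3.50²)/(2·-1) = 6.12 m
Total distance = 2.55 + 22.0 + 6.12 = 30.7 m

30.7 m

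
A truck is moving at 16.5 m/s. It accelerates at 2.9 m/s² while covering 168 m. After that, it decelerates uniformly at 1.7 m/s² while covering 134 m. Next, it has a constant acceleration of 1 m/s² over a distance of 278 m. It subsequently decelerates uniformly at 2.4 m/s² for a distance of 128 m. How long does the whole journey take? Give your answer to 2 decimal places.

Phase 1 (accelerating): v₀ = 16.5 m/s, a = 2.9 m/s².
v² = v₀² + 2aΔx = 16.5² + 2·2.9·168 = 1250 → v = 35.3 m/s
t = (v − v₀)/a = (35.3 − 16.5)/2.9 = 6.49 s

Phase 2 (decelerating): v₀ = 35.3 m/s, a = -1.7 m/s².
v² = v₀² + 2aΔx = 35.3² + 2·-1.7·134 = 791 → v = 28.1 m/s
t = (v − v₀)/a = (28.1 − 35.3)/-1.7 = 4.22 s

Phase 3 (accelerating): v₀ = 28.1 m/s, a = 1 m/s².
v² = v₀² + 2aΔx = 28.1² + 2·1·278 = 1350 → v = 36.7 m/s
t = (v − v₀)/a = (36.7 − 28.1)/1 = 8.58 s

Phase 4 (decelerating): v₀ = 36.7 m/s, a = -2.4 m/s².
v² = v₀² + 2aΔx = 36.7² + 2·-2.4·128 = 733 → v = 27.1 m/s
t = (v − v₀)/a = (27.1 − 36.7)/-2.4 = 4.01 s
Total time = 6.49 + 4.22 + 8.58 + 4.01 = 23.3 s

23.30 s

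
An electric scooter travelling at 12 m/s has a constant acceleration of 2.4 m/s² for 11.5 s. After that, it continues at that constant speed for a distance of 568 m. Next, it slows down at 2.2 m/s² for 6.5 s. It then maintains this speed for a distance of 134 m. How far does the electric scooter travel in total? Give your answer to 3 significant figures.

1210 m

Phase 1 (accelerating): v₀ = 12.0 m/s, a = 2.4 m/s².
v = v₀ + at = 12.0 + (2.4)(11.5) = 39.6 m/s
Δx = v₀t + ½at² = 12.0·11.5 + 0.5·2.4·11.5² = 297 m

Phase 2 (constant speed): v₀ = 39.6 m/s, a = 0 m/s².
Constant speed: t = d/v = 568/39.6 = 14.3 s

Phase 3 (decelerating): v₀ = 39.6 m/s, a = -2.2 m/s².
v = v₀ + at = 39.6 + (-2.2)(6.5) = 25.3 m/s
Δx = v₀t + ½at² = 39.6·6.5 + 0.5·-2.2·6.5² = 211 m

Phase 4 (constant speed): v₀ = 25.3 m/s, a = 0 m/s².
Constant speed: t = d/v = 134/25.3 = 5.30 s
Total distance = 297 + 568 + 211 + 134 = 1210 m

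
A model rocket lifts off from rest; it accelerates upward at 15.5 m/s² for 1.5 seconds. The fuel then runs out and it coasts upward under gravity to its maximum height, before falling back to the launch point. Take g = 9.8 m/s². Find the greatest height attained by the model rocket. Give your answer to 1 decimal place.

45.0 m

Phase 1 (powered ascent): v₀ = 0 m/s, a = 15.5 m/s².
v = v₀ + at = 0 + (15.5)(1.5) = 23.2 m/s
Δx = v₀t + ½at² = 0·1.5 + 0.5·15.5·1.5² = 17.4 m

Phase 2 (coasting upward): v₀ = 23.2 m/s, a = -9.8 m/s².
v = v₀ + at → t = (0 − 23.2) / -9.8 = 2.37 s
v² = v₀² + 2aΔx → Δx = (0² − 23.2²)/(2·-9.8) = 27.6 m
Maximum height = 17.4 + 27.6 = 45.0 m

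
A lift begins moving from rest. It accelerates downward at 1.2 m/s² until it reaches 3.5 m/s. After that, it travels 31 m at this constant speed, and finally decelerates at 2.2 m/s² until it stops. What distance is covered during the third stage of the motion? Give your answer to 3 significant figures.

Phase 1 (accelerating): v₀ = 0 m/s, a = 1.2 m/s².
v = v₀ + at → t = (3.5 − 0) / 1.2 = 2.92 s
v² = v₀² + 2aΔx → Δx = (3.5² − 0²)/(2·1.2) = 5.10 m

Phase 2 (constant speed): v₀ = 3.50 m/s, a = 0 m/s².
Constant speed: t = d/v = 31/3.50 = 8.86 s

Phase 3 (decelerating): v₀ = 3.50 m/s, a = -2.2 m/s².
v = v₀ + at → t = (0 − 3.50) / -2.2 = 1.59 s
v² = v₀² + 2aΔx → Δx = (0² − 3.50²)/(2·-2.2) = 2.78 m
Distance in phase 3 = 2.78 m

2.78 m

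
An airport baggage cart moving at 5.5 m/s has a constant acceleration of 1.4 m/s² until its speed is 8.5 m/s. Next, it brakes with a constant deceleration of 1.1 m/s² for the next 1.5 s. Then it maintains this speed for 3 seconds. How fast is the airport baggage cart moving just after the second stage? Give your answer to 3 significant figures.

6.85 m/s

Phase 1 (accelerating): v₀ = 5.50 m/s, a = 1.4 m/s².
v = v₀ + at → t = (8.5 − 5.50) / 1.4 = 2.14 s
v² = v₀² + 2aΔx → Δx = (8.5² − 5.50²)/(2·1.4) = 15.0 m

Phase 2 (decelerating): v₀ = 8.50 m/s, a = -1.1 m/s².
v = v₀ + at = 8.50 + (-1.1)(1.5) = 6.85 m/s
Δx = v₀t + ½at² = 8.50·1.5 + 0.5·-1.1·1.5² = 11.5 m
Speed at end of phase 2 = 6.85 m/s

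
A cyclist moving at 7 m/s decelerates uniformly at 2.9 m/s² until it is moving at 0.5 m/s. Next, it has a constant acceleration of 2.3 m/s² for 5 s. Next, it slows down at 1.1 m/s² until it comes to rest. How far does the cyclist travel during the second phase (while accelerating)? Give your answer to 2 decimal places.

Phase 1 (decelerating): v₀ = 7.00 m/s, a = -2.9 m/s².
v = v₀ + at → t = (0.5 − 7.00) / -2.9 = 2.24 s
v² = v₀² + 2aΔx → Δx = (0.5² − 7.00²)/(2·-2.9) = 8.41 m

Phase 2 (accelerating): v₀ = 0.500 m/s, a = 2.3 m/s².
v = v₀ + at = 0.500 + (2.3)(5) = 12.0 m/s
Δx = v₀t + ½at² = 0.500·5 + 0.5·2.3·5² = 31.2 m
Distance in phase 2 = 31.2 m

31.25 m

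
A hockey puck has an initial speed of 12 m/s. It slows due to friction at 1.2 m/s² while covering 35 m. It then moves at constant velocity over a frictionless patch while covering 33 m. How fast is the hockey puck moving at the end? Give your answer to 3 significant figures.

Phase 1 (decelerating): v₀ = 12.0 m/s, a = -1.2 m/s².
v² = v₀² + 2aΔx = 12.0² + 2·-1.2·35 = 60.0 → v = 7.75 m/s
t = (v − v₀)/a = (7.75 − 12.0)/-1.2 = 3.55 s

Phase 2 (constant speed): v₀ = 7.75 m/s, a = 0 m/s².
Constant speed: t = d/v = 33/7.75 = 4.26 s
Final speed = 7.75 m/s

7.75 m/s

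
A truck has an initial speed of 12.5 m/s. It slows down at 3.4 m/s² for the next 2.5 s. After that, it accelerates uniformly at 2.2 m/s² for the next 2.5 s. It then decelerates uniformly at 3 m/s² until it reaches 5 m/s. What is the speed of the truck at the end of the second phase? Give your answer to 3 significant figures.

Phase 1 (decelerating): v₀ = 12.5 m/s, a = -3.4 m/s².
v = v₀ + at = 12.5 + (-3.4)(2.5) = 4.00 m/s
Δx = v₀t + ½at² = 12.5·2.5 + 0.5·-3.4·2.5² = 20.6 m

Phase 2 (accelerating): v₀ = 4.00 m/s, a = 2.2 m/s².
v = v₀ + at = 4.00 + (2.2)(2.5) = 9.50 m/s
Δx = v₀t + ½at² = 4.00·2.5 + 0.5·2.2·2.5² = 16.9 m
Speed at end of phase 2 = 9.50 m/s

9.50 m/s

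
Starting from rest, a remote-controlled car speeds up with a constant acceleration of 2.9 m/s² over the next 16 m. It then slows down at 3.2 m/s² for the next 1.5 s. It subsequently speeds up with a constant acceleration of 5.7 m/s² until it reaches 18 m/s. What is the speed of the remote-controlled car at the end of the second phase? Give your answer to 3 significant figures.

Phase 1 (accelerating): v₀ = 0 m/s, a = 2.9 m/s².
v² = v₀² + 2aΔx = 0² + 2·2.9·16 = 92.8 → v = 9.63 m/s
t = (v − v₀)/a = (9.63 − 0)/2.9 = 3.32 s

Phase 2 (decelerating): v₀ = 9.63 m/s, a = -3.2 m/s².
v = v₀ + at = 9.63 + (-3.2)(1.5) = 4.83 m/s
Δx = v₀t + ½at² = 9.63·1.5 + 0.5·-3.2·1.5² = 10.8 m
Speed at end of phase 2 = 4.83 m/s

4.83 m/s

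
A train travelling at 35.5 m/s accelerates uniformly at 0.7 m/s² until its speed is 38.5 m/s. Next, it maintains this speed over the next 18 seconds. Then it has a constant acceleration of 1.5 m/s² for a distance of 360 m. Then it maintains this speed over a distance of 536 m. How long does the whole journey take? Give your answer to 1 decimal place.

41.0 s

Phase 1 (accelerating): v₀ = 35.5 m/s, a = 0.7 m/s².
v = v₀ + at → t = (38.5 − 35.5) / 0.7 = 4.29 s
v² = v₀² + 2aΔx → Δx = (38.5² − 35.5²)/(2·0.7) = 159 m

Phase 2 (constant speed): v₀ = 38.5 m/s, a = 0 m/s².
v = v₀ + at = 38.5 + (0)(18) = 38.5 m/s
Δx = v₀t + ½at² = 38.5·18 + 0.5·0·18² = 693 m

Phase 3 (accelerating): v₀ = 38.5 m/s, a = 1.5 m/s².
v² = v₀² + 2aΔx = 38.5² + 2·1.5·360 = 2560 → v = 50.6 m/s
t = (v − v₀)/a = (50.6 − 38.5)/1.5 = 8.08 s

Phase 4 (constant speed): v₀ = 50.6 m/s, a = 0 m/s².
Constant speed: t = d/v = 536/50.6 = 10.6 s
Total time = 4.29 + 18.0 + 8.08 + 10.6 = 41.0 s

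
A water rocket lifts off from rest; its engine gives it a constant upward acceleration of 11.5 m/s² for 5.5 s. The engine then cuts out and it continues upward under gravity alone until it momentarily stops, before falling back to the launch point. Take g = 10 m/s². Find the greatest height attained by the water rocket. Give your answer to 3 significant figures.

374 m

Phase 1 (powered ascent): v₀ = 0 m/s, a = 11.5 m/s².
v = v₀ + at = 0 + (11.5)(5.5) = 63.2 m/s
Δx = v₀t + ½at² = 0·5.5 + 0.5·11.5·5.5² = 174 m

Phase 2 (coasting upward): v₀ = 63.2 m/s, a = -10 m/s².
v = v₀ + at → t = (0 − 63.2) / -10 = 6.33 s
v² = v₀² + 2aΔx → Δx = (0² − 63.2²)/(2·-10) = 200 m
Maximum height = 174 + 200 = 374 m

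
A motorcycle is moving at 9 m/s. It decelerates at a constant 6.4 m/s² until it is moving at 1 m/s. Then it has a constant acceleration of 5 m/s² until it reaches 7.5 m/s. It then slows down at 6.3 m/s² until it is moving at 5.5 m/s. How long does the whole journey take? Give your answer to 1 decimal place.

Phase 1 (decelerating): v₀ = 9.00 m/s, a = -6.4 m/s².
v = v₀ + at → t = (1 − 9.00) / -6.4 = 1.25 s
v² = v₀² + 2aΔx → Δx = (1² − 9.00²)/(2·-6.4) = 6.25 m

Phase 2 (accelerating): v₀ = 1.00 m/s, a = 5 m/s².
v = v₀ + at → t = (7.5 − 1.00) / 5 = 1.30 s
v² = v₀² + 2aΔx → Δx = (7.5² − 1.00²)/(2·5) = 5.53 m

Phase 3 (decelerating): v₀ = 7.50 m/s, a = -6.3 m/s².
v = v₀ + at → t = (5.5 − 7.50) / -6.3 = 0.317 s
v² = v₀² + 2aΔx → Δx = (5.5² − 7.50²)/(2·-6.3) = 2.06 m
Total time = 1.25 + 1.30 + 0.317 = 2.87 s

2.9 s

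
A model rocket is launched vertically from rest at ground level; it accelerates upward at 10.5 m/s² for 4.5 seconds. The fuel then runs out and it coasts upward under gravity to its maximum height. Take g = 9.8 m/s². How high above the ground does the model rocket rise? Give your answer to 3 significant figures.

Phase 1 (powered ascent): v₀ = 0 m/s, a = 10.5 m/s².
v = v₀ + at = 0 + (10.5)(4.5) = 47.2 m/s
Δx = v₀t + ½at² = 0·4.5 + 0.5·10.5·4.5² = 106 m

Phase 2 (coasting upward): v₀ = 47.2 m/s, a = -9.8 m/s².
v = v₀ + at → t = (0 − 47.2) / -9.8 = 4.82 s
v² = v₀² + 2aΔx → Δx = (0² − 47.2²)/(2·-9.8) = 114 m
Maximum height = 106 + 114 = 220 m

220 m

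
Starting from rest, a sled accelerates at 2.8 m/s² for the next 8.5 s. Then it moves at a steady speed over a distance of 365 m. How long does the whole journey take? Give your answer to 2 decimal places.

23.84 s

Phase 1 (accelerating): v₀ = 0 m/s, a = 2.8 m/s².
v = v₀ + at = 0 + (2.8)(8.5) = 23.8 m/s
Δx = v₀t + ½at² = 0·8.5 + 0.5·2.8·8.5² = 101 m

Phase 2 (constant speed): v₀ = 23.8 m/s, a = 0 m/s².
Constant speed: t = d/v = 365/23.8 = 15.3 s
Total time = 8.50 + 15.3 = 23.8 s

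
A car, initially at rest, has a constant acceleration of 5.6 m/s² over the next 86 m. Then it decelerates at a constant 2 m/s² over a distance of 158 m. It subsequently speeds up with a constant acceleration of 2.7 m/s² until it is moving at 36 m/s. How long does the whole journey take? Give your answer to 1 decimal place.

18.6 s

Phase 1 (accelerating): v₀ = 0 m/s, a = 5.6 m/s².
v² = v₀² + 2aΔx = 0² + 2·5.6·86 = 963 → v = 31.0 m/s
t = (v − v₀)/a = (31.0 − 0)/5.6 = 5.54 s

Phase 2 (decelerating): v₀ = 31.0 m/s, a = -2 m/s².
v² = v₀² + 2aΔx = 31.0² + 2·-2·158 = 331 → v = 18.2 m/s
t = (v − v₀)/a = (18.2 − 31.0)/-2 = 6.42 s

Phase 3 (accelerating): v₀ = 18.2 m/s, a = 2.7 m/s².
v = v₀ + at → t = (36 − 18.2) / 2.7 = 6.59 s
v² = v₀² + 2aΔx → Δx = (36² − 18.2²)/(2·2.7) = 179 m
Total time = 5.54 + 6.42 + 6.59 = 18.6 s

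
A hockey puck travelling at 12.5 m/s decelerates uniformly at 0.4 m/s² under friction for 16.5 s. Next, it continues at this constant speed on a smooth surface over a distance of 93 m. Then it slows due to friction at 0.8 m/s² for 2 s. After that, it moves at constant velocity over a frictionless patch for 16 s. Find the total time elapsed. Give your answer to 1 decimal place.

Phase 1 (decelerating): v₀ = 12.5 m/s, a = -0.4 m/s².
v = v₀ + at = 12.5 + (-0.4)(16.5) = 5.90 m/s
Δx = v₀t + ½at² = 12.5·16.5 + 0.5·-0.4·16.5² = 152 m

Phase 2 (constant speed): v₀ = 5.90 m/s, a = 0 m/s².
Constant speed: t = d/v = 93/5.90 = 15.8 s

Phase 3 (decelerating): v₀ = 5.90 m/s, a = -0.8 m/s².
v = v₀ + at = 5.90 + (-0.8)(2) = 4.30 m/s
Δx = v₀t + ½at² = 5.90·2 + 0.5·-0.8·2² = 10.2 m

Phase 4 (constant speed): v₀ = 4.30 m/s, a = 0 m/s².
v = v₀ + at = 4.30 + (0)(16) = 4.30 m/s
Δx = v₀t + ½at² = 4.30·16 + 0.5·0·16² = 68.8 m
Total time = 16.5 + 15.8 + 2.00 + 16.0 = 50.3 s

50.3 s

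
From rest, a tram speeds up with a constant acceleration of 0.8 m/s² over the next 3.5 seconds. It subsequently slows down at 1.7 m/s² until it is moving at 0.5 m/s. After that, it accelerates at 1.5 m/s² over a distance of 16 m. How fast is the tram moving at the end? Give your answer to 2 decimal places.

Phase 1 (accelerating): v₀ = 0 m/s, a = 0.8 m/s².
v = v₀ + at = 0 + (0.8)(3.5) = 2.80 m/s
Δx = v₀t + ½at² = 0·3.5 + 0.5·0.8·3.5² = 4.90 m

Phase 2 (decelerating): v₀ = 2.80 m/s, a = -1.7 m/s².
v = v₀ + at → t = (0.5 − 2.80) / -1.7 = 1.35 s
v² = v₀² + 2aΔx → Δx = (0.5² − 2.80²)/(2·-1.7) = 2.23 m

Phase 3 (accelerating): v₀ = 0.500 m/s, a = 1.5 m/s².
v² = v₀² + 2aΔx = 0.500² + 2·1.5·16 = 48.2 → v = 6.95 m/s
t = (v − v₀)/a = (6.95 − 0.500)/1.5 = 4.30 s
Final speed = 6.95 m/s

6.95 m/s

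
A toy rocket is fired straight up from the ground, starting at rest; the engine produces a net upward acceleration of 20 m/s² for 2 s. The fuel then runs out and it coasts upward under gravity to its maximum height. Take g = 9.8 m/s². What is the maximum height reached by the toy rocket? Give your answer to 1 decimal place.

Phase 1 (powered ascent): v₀ = 0 m/s, a = 20 m/s².
v = v₀ + at = 0 + (20)(2) = 40.0 m/s
Δx = v₀t + ½at² = 0·2 + 0.5·20·2² = 40.0 m

Phase 2 (coasting upward): v₀ = 40.0 m/s, a = -9.8 m/s².
v = v₀ + at → t = (0 − 40.0) / -9.8 = 4.08 s
v² = v₀² + 2aΔx → Δx = (0² − 40.0²)/(2·-9.8) = 81.6 m
Maximum height = 40.0 + 81.6 = 122 m

121.6 m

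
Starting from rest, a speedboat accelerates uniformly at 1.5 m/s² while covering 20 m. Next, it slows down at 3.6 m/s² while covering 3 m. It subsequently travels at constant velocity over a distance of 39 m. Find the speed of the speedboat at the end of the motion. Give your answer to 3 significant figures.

Phase 1 (accelerating): v₀ = 0 m/s, a = 1.5 m/s².
v² = v₀² + 2aΔx = 0² + 2·1.5·20 = 60.0 → v = 7.75 m/s
t = (v − v₀)/a = (7.75 − 0)/1.5 = 5.16 s

Phase 2 (decelerating): v₀ = 7.75 m/s, a = -3.6 m/s².
v² = v₀² + 2aΔx = 7.75² + 2·-3.6·3 = 38.4 → v = 6.20 m/s
t = (v − v₀)/a = (6.20 − 7.75)/-3.6 = 0.430 s

Phase 3 (constant speed): v₀ = 6.20 m/s, a = 0 m/s².
Constant speed: t = d/v = 39/6.20 = 6.29 s
Final speed = 6.20 m/s

6.20 m/s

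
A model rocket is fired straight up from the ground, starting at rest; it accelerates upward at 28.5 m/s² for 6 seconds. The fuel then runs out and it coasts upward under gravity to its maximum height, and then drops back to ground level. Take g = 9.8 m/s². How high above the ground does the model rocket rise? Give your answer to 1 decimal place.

Phase 1 (powered ascent): v₀ = 0 m/s, a = 28.5 m/s².
v = v₀ + at = 0 + (28.5)(6) = 171 m/s
Δx = v₀t + ½at² = 0·6 + 0.5·28.5·6² = 513 m

Phase 2 (coasting upward): v₀ = 171 m/s, a = -9.8 m/s².
v = v₀ + at → t = (0 − 171) / -9.8 = 17.4 s
v² = v₀² + 2aΔx → Δx = (0² − 171²)/(2·-9.8) = 1490 m
Maximum height = 513 + 1490 = 2000 m

2004.9 m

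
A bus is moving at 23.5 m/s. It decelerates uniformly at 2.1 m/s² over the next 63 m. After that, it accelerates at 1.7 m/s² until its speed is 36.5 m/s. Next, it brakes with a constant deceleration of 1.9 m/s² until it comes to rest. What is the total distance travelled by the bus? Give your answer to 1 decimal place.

720.8 m

Phase 1 (decelerating): v₀ = 23.5 m/s, a = -2.1 m/s².
v² = v₀² + 2aΔx = 23.5² + 2·-2.1·63 = 288 → v = 17.0 m/s
t = (v − v₀)/a = (17.0 − 23.5)/-2.1 = 3.11 s

Phase 2 (accelerating): v₀ = 17.0 m/s, a = 1.7 m/s².
v = v₀ + at → t = (36.5 − 17.0) / 1.7 = 11.5 s
v² = v₀² + 2aΔx → Δx = (36.5² − 17.0²)/(2·1.7) = 307 m

Phase 3 (decelerating): v₀ = 36.5 m/s, a = -1.9 m/s².
v = v₀ + at → t = (0 − 36.5) / -1.9 = 19.2 s
v² = v₀² + 2aΔx → Δx = (0² − 36.5²)/(2·-1.9) = 351 m
Total distance = 63.0 + 307 + 351 = 721 m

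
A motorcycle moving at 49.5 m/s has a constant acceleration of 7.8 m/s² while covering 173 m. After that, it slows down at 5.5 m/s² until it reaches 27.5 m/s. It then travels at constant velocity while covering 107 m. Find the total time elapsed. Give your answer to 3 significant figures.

14.8 s

Phase 1 (accelerating): v₀ = 49.5 m/s, a = 7.8 m/s².
v² = v₀² + 2aΔx = 49.5² + 2·7.8·173 = 5150 → v = 71.8 m/s
t = (v − v₀)/a = (71.8 − 49.5)/7.8 = 2.85 s

Phase 2 (decelerating): v₀ = 71.8 m/s, a = -5.5 m/s².
v = v₀ + at → t = (27.5 − 71.8) / -5.5 = 8.05 s
v² = v₀² + 2aΔx → Δx = (27.5² − 71.8²)/(2·-5.5) = 399 m

Phase 3 (constant speed): v₀ = 27.5 m/s, a = 0 m/s².
Constant speed: t = d/v = 107/27.5 = 3.89 s
Total time = 2.85 + 8.05 + 3.89 = 14.8 s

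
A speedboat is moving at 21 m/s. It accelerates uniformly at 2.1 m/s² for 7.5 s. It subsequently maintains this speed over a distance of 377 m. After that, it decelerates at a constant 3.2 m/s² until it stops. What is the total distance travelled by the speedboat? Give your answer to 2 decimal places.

Phase 1 (accelerating): v₀ = 21.0 m/s, a = 2.1 m/s².
v = v₀ + at = 21.0 + (2.1)(7.5) = 36.8 m/s
Δx = v₀t + ½at² = 21.0·7.5 + 0.5·2.1·7.5² = 217 m

Phase 2 (constant speed): v₀ = 36.8 m/s, a = 0 m/s².
Constant speed: t = d/v = 377/36.8 = 10.3 s

Phase 3 (decelerating): v₀ = 36.8 m/s, a = -3.2 m/s².
v = v₀ + at → t = (0 − 36.8) / -3.2 = 11.5 s
v² = v₀² + 2aΔx → Δx = (0² − 36.8²)/(2·-3.2) = 211 m
Total distance = 217 + 377 + 211 = 805 m

804.59 m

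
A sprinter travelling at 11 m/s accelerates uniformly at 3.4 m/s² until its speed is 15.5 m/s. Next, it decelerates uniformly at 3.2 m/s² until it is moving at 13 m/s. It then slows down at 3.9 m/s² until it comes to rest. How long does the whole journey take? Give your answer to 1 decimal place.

5.4 s

Phase 1 (accelerating): v₀ = 11.0 m/s, a = 3.4 m/s².
v = v₀ + at → t = (15.5 − 11.0) / 3.4 = 1.32 s
v² = v₀² + 2aΔx → Δx = (15.5² − 11.0²)/(2·3.4) = 17.5 m

Phase 2 (decelerating): v₀ = 15.5 m/s, a = -3.2 m/s².
v = v₀ + at → t = (13 − 15.5) / -3.2 = 0.781 s
v² = v₀² + 2aΔx → Δx = (13² − 15.5²)/(2·-3.2) = 11.1 m

Phase 3 (decelerating): v₀ = 13.0 m/s, a = -3.9 m/s².
v = v₀ + at → t = (0 − 13.0) / -3.9 = 3.33 s
v² = v₀² + 2aΔx → Δx = (0² − 13.0²)/(2·-3.9) = 21.7 m
Total time = 1.32 + 0.781 + 3.33 = 5.44 s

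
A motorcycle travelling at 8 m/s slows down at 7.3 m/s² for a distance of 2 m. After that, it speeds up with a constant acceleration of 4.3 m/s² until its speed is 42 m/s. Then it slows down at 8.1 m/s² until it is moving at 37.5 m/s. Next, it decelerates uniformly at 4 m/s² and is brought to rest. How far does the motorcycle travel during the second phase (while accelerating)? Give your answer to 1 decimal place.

201.1 m

Phase 1 (decelerating): v₀ = 8.00 m/s, a = -7.3 m/s².
v² = v₀² + 2aΔx = 8.00² + 2·-7.3·2 = 34.8 → v = 5.90 m/s
t = (v − v₀)/a = (5.90 − 8.00)/-7.3 = 0.288 s

Phase 2 (accelerating): v₀ = 5.90 m/s, a = 4.3 m/s².
v = v₀ + at → t = (42 − 5.90) / 4.3 = 8.40 s
v² = v₀² + 2aΔx → Δx = (42² − 5.90²)/(2·4.3) = 201 m
Distance in phase 2 = 201 m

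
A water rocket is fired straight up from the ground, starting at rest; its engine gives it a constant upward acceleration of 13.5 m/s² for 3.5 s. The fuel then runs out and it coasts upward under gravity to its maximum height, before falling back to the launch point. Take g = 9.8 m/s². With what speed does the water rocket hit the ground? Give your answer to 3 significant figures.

62.1 m/s

Phase 1 (powered ascent): v₀ = 0 m/s, a = 13.5 m/s².
v = v₀ + at = 0 + (13.5)(3.5) = 47.2 m/s
Δx = v₀t + ½at² = 0·3.5 + 0.5·13.5·3.5² = 82.7 m

Phase 2 (coasting upward): v₀ = 47.2 m/s, a = -9.8 m/s².
v = v₀ + at → t = (0 − 47.2) / -9.8 = 4.82 s
v² = v₀² + 2aΔx → Δx = (0² − 47.2²)/(2·-9.8) = 114 m

Phase 3 (free fall): v₀ = 0 m/s, a = -9.8 m/s².
Falls 197 m from rest: t = √(2·197/9.8) = 6.33 s; v = g·t = 62.1 m/s.
Impact speed = 62.1 m/s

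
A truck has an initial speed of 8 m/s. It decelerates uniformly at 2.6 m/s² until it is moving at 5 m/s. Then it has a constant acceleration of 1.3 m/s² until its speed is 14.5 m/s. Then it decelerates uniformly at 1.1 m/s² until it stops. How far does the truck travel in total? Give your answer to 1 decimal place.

174.3 m

Phase 1 (decelerating): v₀ = 8.00 m/s, a = -2.6 m/s².
v = v₀ + at → t = (5 − 8.00) / -2.6 = 1.15 s
v² = v₀² + 2aΔx → Δx = (5² − 8.00²)/(2·-2.6) = 7.50 m

Phase 2 (accelerating): v₀ = 5.00 m/s, a = 1.3 m/s².
v = v₀ + at → t = (14.5 − 5.00) / 1.3 = 7.31 s
v² = v₀² + 2aΔx → Δx = (14.5² − 5.00²)/(2·1.3) = 71.2 m

Phase 3 (decelerating): v₀ = 14.5 m/s, a = -1.1 m/s².
v = v₀ + at → t = (0 − 14.5) / -1.1 = 13.2 s
v² = v₀² + 2aΔx → Δx = (0² − 14.5²)/(2·-1.1) = 95.6 m
Total distance = 7.50 + 71.2 + 95.6 = 174 m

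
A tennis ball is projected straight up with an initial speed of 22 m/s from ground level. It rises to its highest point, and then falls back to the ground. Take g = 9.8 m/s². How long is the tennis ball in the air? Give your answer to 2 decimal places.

Phase 1 (rising): v₀ = 22.0 m/s, a = -9.8 m/s².
v = v₀ + at → t = (0 − 22.0) / -9.8 = 2.24 s
v² = v₀² + 2aΔx → Δx = (0² − 22.0²)/(2·-9.8) = 24.7 m

Phase 2 (falling): v₀ = 0 m/s, a = -9.8 m/s².
Falls 24.7 m from rest: t = √(2·24.7/9.8) = 2.24 s; v = g·t = 22.0 m/s.
Total time = 2.24 + 2.24 = 4.49 s

4.49 s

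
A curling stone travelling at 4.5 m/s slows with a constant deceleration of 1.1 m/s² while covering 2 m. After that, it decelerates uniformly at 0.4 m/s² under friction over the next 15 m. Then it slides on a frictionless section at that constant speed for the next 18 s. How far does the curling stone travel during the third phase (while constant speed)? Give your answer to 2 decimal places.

35.32 m

Phase 1 (decelerating): v₀ = 4.50 m/s, a = -1.1 m/s².
v² = v₀² + 2aΔx = 4.50² + 2·-1.1·2 = 15.8 → v = 3.98 m/s
t = (v − v₀)/a = (3.98 − 4.50)/-1.1 = 0.472 s

Phase 2 (decelerating): v₀ = 3.98 m/s, a = -0.4 m/s².
v² = v₀² + 2aΔx = 3.98² + 2·-0.4·15 = 3.85 → v = 1.96 m/s
t = (v − v₀)/a = (1.96 − 3.98)/-0.4 = 5.05 s

Phase 3 (constant speed): v₀ = 1.96 m/s, a = 0 m/s².
v = v₀ + at = 1.96 + (0)(18) = 1.96 m/s
Δx = v₀t + ½at² = 1.96·18 + 0.5·0·18² = 35.3 m
Distance in phase 3 = 35.3 m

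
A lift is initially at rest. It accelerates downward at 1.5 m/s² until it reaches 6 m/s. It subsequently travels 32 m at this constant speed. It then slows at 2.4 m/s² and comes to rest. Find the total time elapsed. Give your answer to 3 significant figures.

11.8 s

Phase 1 (accelerating): v₀ = 0 m/s, a = 1.5 m/s².
v = v₀ + at → t = (6 − 0) / 1.5 = 4.00 s
v² = v₀² + 2aΔx → Δx = (6² − 0²)/(2·1.5) = 12.0 m

Phase 2 (constant speed): v₀ = 6.00 m/s, a = 0 m/s².
Constant speed: t = d/v = 32/6.00 = 5.33 s

Phase 3 (decelerating): v₀ = 6.00 m/s, a = -2.4 m/s².
v = v₀ + at → t = (0 − 6.00) / -2.4 = 2.50 s
v² = v₀² + 2aΔx → Δx = (0² − 6.00²)/(2·-2.4) = 7.50 m
Total time = 4.00 + 5.33 + 2.50 = 11.8 s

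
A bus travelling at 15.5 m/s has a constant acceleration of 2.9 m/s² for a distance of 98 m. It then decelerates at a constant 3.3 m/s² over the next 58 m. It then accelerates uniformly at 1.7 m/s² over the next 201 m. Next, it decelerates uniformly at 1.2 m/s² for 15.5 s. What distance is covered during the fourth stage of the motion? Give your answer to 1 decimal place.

372.1 m

Phase 1 (accelerating): v₀ = 15.5 m/s, a = 2.9 m/s².
v² = v₀² + 2aΔx = 15.5² + 2·2.9·98 = 809 → v = 28.4 m/s
t = (v − v₀)/a = (28.4 − 15.5)/2.9 = 4.46 s

Phase 2 (decelerating): v₀ = 28.4 m/s, a = -3.3 m/s².
v² = v₀² + 2aΔx = 28.4² + 2·-3.3·58 = 426 → v = 20.6 m/s
t = (v − v₀)/a = (20.6 − 28.4)/-3.3 = 2.36 s

Phase 3 (accelerating): v₀ = 20.6 m/s, a = 1.7 m/s².
v² = v₀² + 2aΔx = 20.6² + 2·1.7·201 = 1110 → v = 33.3 m/s
t = (v − v₀)/a = (33.3 − 20.6)/1.7 = 7.45 s

Phase 4 (decelerating): v₀ = 33.3 m/s, a = -1.2 m/s².
v = v₀ + at = 33.3 + (-1.2)(15.5) = 14.7 m/s
Δx = v₀t + ½at² = 33.3·15.5 + 0.5·-1.2·15.5² = 372 m
Distance in phase 4 = 372 m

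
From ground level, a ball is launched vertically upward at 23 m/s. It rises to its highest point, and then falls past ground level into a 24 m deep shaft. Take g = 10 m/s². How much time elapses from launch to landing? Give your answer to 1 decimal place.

Phase 1 (rising): v₀ = 23.0 m/s, a = -10 m/s².
v = v₀ + at → t = (0 − 23.0) / -10 = 2.30 s
v² = v₀² + 2aΔx → Δx = (0² − 23.0²)/(2·-10) = 26.4 m

Phase 2 (falling): v₀ = 0 m/s, a = -10 m/s².
Falls 50.5 m from rest: t = √(2·50.5/10) = 3.18 s; v = g·t = 31.8 m/s.
Total time = 2.30 + 3.18 = 5.48 s

5.5 s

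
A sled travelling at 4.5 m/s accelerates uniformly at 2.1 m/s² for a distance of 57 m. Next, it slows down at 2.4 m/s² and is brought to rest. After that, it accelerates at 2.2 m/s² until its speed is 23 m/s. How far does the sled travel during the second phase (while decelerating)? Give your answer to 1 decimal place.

Phase 1 (accelerating): v₀ = 4.50 m/s, a = 2.1 m/s².
v² = v₀² + 2aΔx = 4.50² + 2·2.1·57 = 260 → v = 16.1 m/s
t = (v − v₀)/a = (16.1 − 4.50)/2.1 = 5.53 s

Phase 2 (decelerating): v₀ = 16.1 m/s, a = -2.4 m/s².
v = v₀ + at → t = (0 − 16.1) / -2.4 = 6.71 s
v² = v₀² + 2aΔx → Δx = (0² − 16.1²)/(2·-2.4) = 54.1 m
Distance in phase 2 = 54.1 m

54.1 m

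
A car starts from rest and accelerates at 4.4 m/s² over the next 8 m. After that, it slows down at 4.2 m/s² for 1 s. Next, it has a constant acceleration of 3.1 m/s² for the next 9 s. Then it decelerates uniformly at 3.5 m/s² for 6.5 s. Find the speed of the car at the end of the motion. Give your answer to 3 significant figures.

9.34 m/s

Phase 1 (accelerating): v₀ = 0 m/s, a = 4.4 m/s².
v² = v₀² + 2aΔx = 0² + 2·4.4·8 = 70.4 → v = 8.39 m/s
t = (v − v₀)/a = (8.39 − 0)/4.4 = 1.91 s

Phase 2 (decelerating): v₀ = 8.39 m/s, a = -4.2 m/s².
v = v₀ + at = 8.39 + (-4.2)(1) = 4.19 m/s
Δx = v₀t + ½at² = 8.39·1 + 0.5·-4.2·1² = 6.29 m

Phase 3 (accelerating): v₀ = 4.19 m/s, a = 3.1 m/s².
v = v₀ + at = 4.19 + (3.1)(9) = 32.1 m/s
Δx = v₀t + ½at² = 4.19·9 + 0.5·3.1·9² = 163 m

Phase 4 (decelerating): v₀ = 32.1 m/s, a = -3.5 m/s².
v = v₀ + at = 32.1 + (-3.5)(6.5) = 9.34 m/s
Δx = v₀t + ½at² = 32.1·6.5 + 0.5·-3.5·6.5² = 135 m
Final speed = 9.34 m/s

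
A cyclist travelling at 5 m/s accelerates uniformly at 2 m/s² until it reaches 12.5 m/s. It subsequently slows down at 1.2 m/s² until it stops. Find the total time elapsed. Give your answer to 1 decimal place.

14.2 s

Phase 1 (accelerating): v₀ = 5.00 m/s, a = 2 m/s².
v = v₀ + at → t = (12.5 − 5.00) / 2 = 3.75 s
v² = v₀² + 2aΔx → Δx = (12.5² − 5.00²)/(2·2) = 32.8 m

Phase 2 (decelerating): v₀ = 12.5 m/s, a = -1.2 m/s².
v = v₀ + at → t = (0 − 12.5) / -1.2 = 10.4 s
v² = v₀² + 2aΔx → Δx = (0² − 12.5²)/(2·-1.2) = 65.1 m
Total time = 3.75 + 10.4 = 14.2 s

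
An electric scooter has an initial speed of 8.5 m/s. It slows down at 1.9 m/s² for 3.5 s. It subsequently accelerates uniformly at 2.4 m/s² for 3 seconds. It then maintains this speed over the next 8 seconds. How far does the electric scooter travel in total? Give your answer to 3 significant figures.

107 m

Phase 1 (decelerating): v₀ = 8.50 m/s, a = -1.9 m/s².
v = v₀ + at = 8.50 + (-1.9)(3.5) = 1.85 m/s
Δx = v₀t + ½at² = 8.50·3.5 + 0.5·-1.9·3.5² = 18.1 m

Phase 2 (accelerating): v₀ = 1.85 m/s, a = 2.4 m/s².
v = v₀ + at = 1.85 + (2.4)(3) = 9.05 m/s
Δx = v₀t + ½at² = 1.85·3 + 0.5·2.4·3² = 16.4 m

Phase 3 (constant speed): v₀ = 9.05 m/s, a = 0 m/s².
v = v₀ + at = 9.05 + (0)(8) = 9.05 m/s
Δx = v₀t + ½at² = 9.05·8 + 0.5·0·8² = 72.4 m
Total distance = 18.1 + 16.4 + 72.4 = 107 m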